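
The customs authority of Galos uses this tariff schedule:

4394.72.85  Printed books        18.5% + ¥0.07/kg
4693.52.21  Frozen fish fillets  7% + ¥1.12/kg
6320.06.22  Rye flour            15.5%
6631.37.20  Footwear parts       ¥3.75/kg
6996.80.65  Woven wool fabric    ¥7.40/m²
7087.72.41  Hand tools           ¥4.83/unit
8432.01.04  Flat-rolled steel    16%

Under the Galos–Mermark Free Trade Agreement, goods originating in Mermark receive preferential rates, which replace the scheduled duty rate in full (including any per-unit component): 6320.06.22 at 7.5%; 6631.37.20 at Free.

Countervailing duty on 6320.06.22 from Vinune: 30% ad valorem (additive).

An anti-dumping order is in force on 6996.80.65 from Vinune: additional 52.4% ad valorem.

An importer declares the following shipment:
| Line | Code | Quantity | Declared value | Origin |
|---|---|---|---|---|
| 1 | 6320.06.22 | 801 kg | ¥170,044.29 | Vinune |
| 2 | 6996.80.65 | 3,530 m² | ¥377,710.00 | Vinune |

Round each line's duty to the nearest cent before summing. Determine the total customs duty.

¥301,412.19

Line 1 (6320.06.22, Vinune, 801 kg, ¥170,044.29):
Base rate for 6320.06.22 is 15.5%.
6320.06.22 has an FTA preferential rate, but origin Vinune is not Mermark; base rate stands.
Additional duty on 6320.06.22 from Vinune: +30%. Applied ad valorem rate: 15.5% + 30% = 45.5%.
Duty = ¥170,044.29 × 45.5% = ¥77,370.15.
Line 2 (6996.80.65, Vinune, 3,530 m², ¥377,710.00):
Base rate for 6996.80.65 is ¥7.40/m².
Additional duty on 6996.80.65 from Vinune: +52.4% ad valorem. Applied ad valorem rate = 52.4%.
Duty = ¥377,710.00 × 52.4% + 3,530 × ¥7.40 = ¥224,042.04.
Total = ¥77,370.15 + ¥224,042.04 = ¥301,412.19.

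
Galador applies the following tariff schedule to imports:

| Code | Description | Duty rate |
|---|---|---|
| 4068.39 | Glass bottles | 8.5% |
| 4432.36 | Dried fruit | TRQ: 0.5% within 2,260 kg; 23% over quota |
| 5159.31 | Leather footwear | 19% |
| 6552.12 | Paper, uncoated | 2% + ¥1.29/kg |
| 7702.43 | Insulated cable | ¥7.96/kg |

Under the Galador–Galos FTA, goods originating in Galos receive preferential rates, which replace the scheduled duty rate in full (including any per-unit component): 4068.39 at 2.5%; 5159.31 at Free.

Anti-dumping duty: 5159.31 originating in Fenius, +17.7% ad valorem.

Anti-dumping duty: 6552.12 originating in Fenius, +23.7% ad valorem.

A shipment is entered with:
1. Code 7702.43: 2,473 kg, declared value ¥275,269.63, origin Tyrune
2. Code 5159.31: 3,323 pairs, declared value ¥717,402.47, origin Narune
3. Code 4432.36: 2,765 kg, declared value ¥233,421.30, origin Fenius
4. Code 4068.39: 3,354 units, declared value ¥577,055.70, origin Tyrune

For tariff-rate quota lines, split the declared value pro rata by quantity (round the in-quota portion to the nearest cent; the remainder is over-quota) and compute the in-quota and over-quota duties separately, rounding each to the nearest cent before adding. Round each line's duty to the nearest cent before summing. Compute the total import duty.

¥215,800.61

Line 1 (7702.43, Tyrune, 2,473 kg, ¥275,269.63):
Base rate for 7702.43 is ¥7.96/kg.
Duty = 2,473 × ¥7.96 = ¥19,685.08.
Line 2 (5159.31, Narune, 3,323 pairs, ¥717,402.47):
Base rate for 5159.31 is 19%.
5159.31 has an FTA preferential rate, but origin Narune is not Galos; base rate stands.
The additional-duty order on 5159.31 targets Fenius, not Narune; it does not apply.
Duty = ¥717,402.47 × 19% = ¥136,306.47.
Line 3 (4432.36, Fenius, 2,765 kg, ¥233,421.30):
Code 4432.36 is under a tariff-rate quota (threshold 2,260 kg). In-quota: 2,260 kg at 0.5%; over-quota: 505 kg at 23%.
Pro-rata value split: in-quota = ¥233,421.30 × 2,260/2,765 = ¥190,789.20; over-quota = ¥233,421.30 − ¥190,789.20 = ¥42,632.10.
In-quota duty = ¥190,789.20 × 0.5% = ¥953.95. Over-quota duty = ¥42,632.10 × 23% = ¥9,805.38.
Line duty = ¥953.95 + ¥9,805.38 = ¥10,759.33.
Line 4 (4068.39, Tyrune, 3,354 units, ¥577,055.70):
Base rate for 4068.39 is 8.5%.
4068.39 has an FTA preferential rate, but origin Tyrune is not Galos; base rate stands.
Duty = ¥577,055.70 × 8.5% = ¥49,049.73.
Total = ¥19,685.08 + ¥136,306.47 + ¥10,759.33 + ¥49,049.73 = ¥215,800.61.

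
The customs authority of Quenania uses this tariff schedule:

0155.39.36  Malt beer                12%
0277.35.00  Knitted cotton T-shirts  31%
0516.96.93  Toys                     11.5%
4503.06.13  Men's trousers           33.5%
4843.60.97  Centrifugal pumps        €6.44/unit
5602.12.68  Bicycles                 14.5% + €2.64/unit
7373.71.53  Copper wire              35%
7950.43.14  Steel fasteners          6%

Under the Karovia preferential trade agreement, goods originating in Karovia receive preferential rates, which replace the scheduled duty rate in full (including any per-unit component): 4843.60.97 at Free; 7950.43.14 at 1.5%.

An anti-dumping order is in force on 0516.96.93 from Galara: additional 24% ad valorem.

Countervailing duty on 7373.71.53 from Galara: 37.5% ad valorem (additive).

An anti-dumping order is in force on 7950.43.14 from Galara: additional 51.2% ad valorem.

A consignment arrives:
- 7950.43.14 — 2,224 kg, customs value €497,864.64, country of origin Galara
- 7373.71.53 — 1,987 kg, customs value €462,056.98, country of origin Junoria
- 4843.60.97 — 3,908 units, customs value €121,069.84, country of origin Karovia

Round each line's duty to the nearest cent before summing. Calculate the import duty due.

€446,498.51

Line 1 (7950.43.14, Galara, 2,224 kg, €497,864.64):
Base rate for 7950.43.14 is 6%.
7950.43.14 has an FTA preferential rate, but origin Galara is not Karovia; base rate stands.
Additional duty on 7950.43.14 from Galara: +51.2%. Applied ad valorem rate: 6% + 51.2% = 57.2%.
Duty = €497,864.64 × 57.2% = €284,778.57.
Line 2 (7373.71.53, Junoria, 1,987 kg, €462,056.98):
Base rate for 7373.71.53 is 35%.
The additional-duty order on 7373.71.53 targets Galara, not Junoria; it does not apply.
Duty = €462,056.98 × 35% = €161,719.94.
Line 3 (4843.60.97, Karovia, 3,908 units, €121,069.84):
Base rate for 4843.60.97 is €6.44/unit.
Origin Karovia qualifies under the Quenania–Karovia agreement and 4843.60.97 is covered: preferential rate Free applies instead.
Duty = €121,069.84 × 0% = €0.00.
Total = €284,778.57 + €161,719.94 + €0.00 = €446,498.51.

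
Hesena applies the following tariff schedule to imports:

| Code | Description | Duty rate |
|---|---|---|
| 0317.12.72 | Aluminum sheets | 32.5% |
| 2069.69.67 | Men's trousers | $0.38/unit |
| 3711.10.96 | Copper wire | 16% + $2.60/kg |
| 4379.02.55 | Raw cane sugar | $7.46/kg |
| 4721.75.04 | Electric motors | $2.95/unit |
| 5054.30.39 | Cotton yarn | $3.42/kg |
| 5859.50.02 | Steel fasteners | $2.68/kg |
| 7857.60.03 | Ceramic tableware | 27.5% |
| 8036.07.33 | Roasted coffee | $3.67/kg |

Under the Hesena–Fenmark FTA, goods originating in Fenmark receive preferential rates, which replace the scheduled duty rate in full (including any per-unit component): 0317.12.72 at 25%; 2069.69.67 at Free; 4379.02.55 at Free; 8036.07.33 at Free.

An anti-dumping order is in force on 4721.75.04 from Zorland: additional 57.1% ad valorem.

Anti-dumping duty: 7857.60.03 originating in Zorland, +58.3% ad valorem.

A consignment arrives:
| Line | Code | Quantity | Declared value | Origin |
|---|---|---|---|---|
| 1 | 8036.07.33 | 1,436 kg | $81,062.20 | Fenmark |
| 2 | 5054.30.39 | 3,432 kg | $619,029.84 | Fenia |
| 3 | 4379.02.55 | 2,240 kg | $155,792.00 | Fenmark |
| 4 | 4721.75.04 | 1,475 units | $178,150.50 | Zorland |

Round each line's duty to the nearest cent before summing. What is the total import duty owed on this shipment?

Line 1 (8036.07.33, Fenmark, 1,436 kg, $81,062.20):
Base rate for 8036.07.33 is $3.67/kg.
Origin Fenmark qualifies under the Hesena–Fenmark agreement and 8036.07.33 is covered: preferential rate Free applies instead.
Duty = $81,062.20 × 0% = $0.00.
Line 2 (5054.30.39, Fenia, 3,432 kg, $619,029.84):
Base rate for 5054.30.39 is $3.42/kg.
Duty = 3,432 × $3.42 = $11,737.44.
Line 3 (4379.02.55, Fenmark, 2,240 kg, $155,792.00):
Base rate for 4379.02.55 is $7.46/kg.
Origin Fenmark qualifies under the Hesena–Fenmark agreement and 4379.02.55 is covered: preferential rate Free applies instead.
Duty = $155,792.00 × 0% = $0.00.
Line 4 (4721.75.04, Zorland, 1,475 units, $178,150.50):
Base rate for 4721.75.04 is $2.95/unit.
Additional duty on 4721.75.04 from Zorland: +57.1% ad valorem. Applied ad valorem rate = 57.1%.
Duty = $178,150.50 × 57.1% + 1,475 × $2.95 = $106,075.19.
Total = $0.00 + $11,737.44 + $0.00 + $106,075.19 = $117,812.63.

$117,812.63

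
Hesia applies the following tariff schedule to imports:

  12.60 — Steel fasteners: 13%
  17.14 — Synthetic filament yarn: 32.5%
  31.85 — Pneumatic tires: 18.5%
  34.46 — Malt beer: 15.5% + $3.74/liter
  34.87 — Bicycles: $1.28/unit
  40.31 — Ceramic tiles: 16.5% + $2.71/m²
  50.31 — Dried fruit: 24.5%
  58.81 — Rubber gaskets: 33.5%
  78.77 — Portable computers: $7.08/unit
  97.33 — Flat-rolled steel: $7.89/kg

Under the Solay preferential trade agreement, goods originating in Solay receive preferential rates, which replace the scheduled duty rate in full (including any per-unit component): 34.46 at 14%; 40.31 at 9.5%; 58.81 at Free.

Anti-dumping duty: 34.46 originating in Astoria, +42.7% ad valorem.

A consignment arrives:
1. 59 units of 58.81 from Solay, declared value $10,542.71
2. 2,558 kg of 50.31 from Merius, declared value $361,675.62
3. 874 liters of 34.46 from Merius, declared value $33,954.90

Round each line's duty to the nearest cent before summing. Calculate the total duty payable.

$97,142.30

Line 1 (58.81, Solay, 59 units, $10,542.71):
Base rate for 58.81 is 33.5%.
Origin Solay qualifies under the Hesia–Solay agreement and 58.81 is covered: preferential rate Free applies instead.
Duty = $10,542.71 × 0% = $0.00.
Line 2 (50.31, Merius, 2,558 kg, $361,675.62):
Base rate for 50.31 is 24.5%.
Duty = $361,675.62 × 24.5% = $88,610.53.
Line 3 (34.46, Merius, 874 liters, $33,954.90):
Base rate for 34.46 is 15.5% + $3.74/liter.
34.46 has an FTA preferential rate, but origin Merius is not Solay; base rate stands.
The additional-duty order on 34.46 targets Astoria, not Merius; it does not apply.
Duty = $33,954.90 × 15.5% + 874 × $3.74 = $8,531.77.
Total = $0.00 + $88,610.53 + $8,531.77 = $97,142.30.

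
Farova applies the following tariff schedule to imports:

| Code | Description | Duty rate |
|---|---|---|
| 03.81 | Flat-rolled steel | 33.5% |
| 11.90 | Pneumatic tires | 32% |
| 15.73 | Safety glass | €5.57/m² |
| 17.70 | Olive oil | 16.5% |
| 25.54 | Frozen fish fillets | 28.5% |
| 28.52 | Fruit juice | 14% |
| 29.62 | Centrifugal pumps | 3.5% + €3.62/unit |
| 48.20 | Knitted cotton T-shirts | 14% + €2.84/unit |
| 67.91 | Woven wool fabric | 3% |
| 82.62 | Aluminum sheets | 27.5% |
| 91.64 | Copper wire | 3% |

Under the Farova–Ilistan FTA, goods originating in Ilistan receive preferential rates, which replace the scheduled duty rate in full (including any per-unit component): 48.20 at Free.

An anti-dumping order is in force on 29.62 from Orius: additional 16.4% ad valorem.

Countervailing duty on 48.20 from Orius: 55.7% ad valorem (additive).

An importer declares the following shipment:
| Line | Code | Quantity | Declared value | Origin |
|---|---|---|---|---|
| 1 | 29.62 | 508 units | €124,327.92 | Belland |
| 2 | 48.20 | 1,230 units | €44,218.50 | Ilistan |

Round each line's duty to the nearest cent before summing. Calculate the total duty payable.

Line 1 (29.62, Belland, 508 units, €124,327.92):
Base rate for 29.62 is 3.5% + €3.62/unit.
The additional-duty order on 29.62 targets Orius, not Belland; it does not apply.
Duty = €124,327.92 × 3.5% + 508 × €3.62 = €6,190.44.
Line 2 (48.20, Ilistan, 1,230 units, €44,218.50):
Base rate for 48.20 is 14% + €2.84/unit.
Origin Ilistan qualifies under the Farova–Ilistan agreement and 48.20 is covered: preferential rate Free applies instead.
The additional-duty order on 48.20 targets Orius, not Ilistan; it does not apply.
Duty = €44,218.50 × 0% = €0.00.
Total = €6,190.44 + €0.00 = €6,190.44.

€6,190.44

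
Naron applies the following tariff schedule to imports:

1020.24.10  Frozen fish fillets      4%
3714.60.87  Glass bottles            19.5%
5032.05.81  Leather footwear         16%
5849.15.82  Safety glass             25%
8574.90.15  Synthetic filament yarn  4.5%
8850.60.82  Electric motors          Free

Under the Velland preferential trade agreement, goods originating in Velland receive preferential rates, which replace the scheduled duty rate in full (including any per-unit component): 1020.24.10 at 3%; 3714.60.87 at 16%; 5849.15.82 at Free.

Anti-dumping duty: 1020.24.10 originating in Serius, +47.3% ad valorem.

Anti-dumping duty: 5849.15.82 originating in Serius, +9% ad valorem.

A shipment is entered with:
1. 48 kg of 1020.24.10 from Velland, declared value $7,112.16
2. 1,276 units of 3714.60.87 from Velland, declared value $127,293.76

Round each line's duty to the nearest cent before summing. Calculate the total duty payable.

$20,580.36

Line 1 (1020.24.10, Velland, 48 kg, $7,112.16):
Base rate for 1020.24.10 is 4%.
Origin Velland qualifies under the Naron–Velland agreement and 1020.24.10 is covered: preferential rate 3% applies instead.
The additional-duty order on 1020.24.10 targets Serius, not Velland; it does not apply.
Duty = $7,112.16 × 3% = $213.36.
Line 2 (3714.60.87, Velland, 1,276 units, $127,293.76):
Base rate for 3714.60.87 is 19.5%.
Origin Velland qualifies under the Naron–Velland agreement and 3714.60.87 is covered: preferential rate 16% applies instead.
Duty = $127,293.76 × 16% = $20,367.00.
Total = $213.36 + $20,367.00 = $20,580.36.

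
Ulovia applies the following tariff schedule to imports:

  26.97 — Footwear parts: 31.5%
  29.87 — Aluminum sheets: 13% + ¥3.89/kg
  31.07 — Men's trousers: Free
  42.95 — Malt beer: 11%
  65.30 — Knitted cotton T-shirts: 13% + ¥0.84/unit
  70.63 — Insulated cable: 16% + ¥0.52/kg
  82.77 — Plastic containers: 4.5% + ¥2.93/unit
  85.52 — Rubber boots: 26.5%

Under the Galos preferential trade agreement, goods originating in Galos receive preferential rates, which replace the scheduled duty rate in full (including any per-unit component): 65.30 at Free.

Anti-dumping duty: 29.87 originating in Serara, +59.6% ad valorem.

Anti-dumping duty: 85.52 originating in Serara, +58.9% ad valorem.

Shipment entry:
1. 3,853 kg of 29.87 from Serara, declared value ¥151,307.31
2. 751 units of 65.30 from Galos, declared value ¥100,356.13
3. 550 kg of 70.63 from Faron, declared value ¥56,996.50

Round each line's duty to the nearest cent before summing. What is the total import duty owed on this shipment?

Line 1 (29.87, Serara, 3,853 kg, ¥151,307.31):
Base rate for 29.87 is 13% + ¥3.89/kg.
Additional duty on 29.87 from Serara: +59.6%. Applied ad valorem rate: 13% + 59.6% = 72.6%.
Duty = ¥151,307.31 × 72.6% + 3,853 × ¥3.89 = ¥124,837.28.
Line 2 (65.30, Galos, 751 units, ¥100,356.13):
Base rate for 65.30 is 13% + ¥0.84/unit.
Origin Galos qualifies under the Ulovia–Galos agreement and 65.30 is covered: preferential rate Free applies instead.
Duty = ¥100,356.13 × 0% = ¥0.00.
Line 3 (70.63, Faron, 550 kg, ¥56,996.50):
Base rate for 70.63 is 16% + ¥0.52/kg.
Duty = ¥56,996.50 × 16% + 550 × ¥0.52 = ¥9,405.44.
Total = ¥124,837.28 + ¥0.00 + ¥9,405.44 = ¥134,242.72.

¥134,242.72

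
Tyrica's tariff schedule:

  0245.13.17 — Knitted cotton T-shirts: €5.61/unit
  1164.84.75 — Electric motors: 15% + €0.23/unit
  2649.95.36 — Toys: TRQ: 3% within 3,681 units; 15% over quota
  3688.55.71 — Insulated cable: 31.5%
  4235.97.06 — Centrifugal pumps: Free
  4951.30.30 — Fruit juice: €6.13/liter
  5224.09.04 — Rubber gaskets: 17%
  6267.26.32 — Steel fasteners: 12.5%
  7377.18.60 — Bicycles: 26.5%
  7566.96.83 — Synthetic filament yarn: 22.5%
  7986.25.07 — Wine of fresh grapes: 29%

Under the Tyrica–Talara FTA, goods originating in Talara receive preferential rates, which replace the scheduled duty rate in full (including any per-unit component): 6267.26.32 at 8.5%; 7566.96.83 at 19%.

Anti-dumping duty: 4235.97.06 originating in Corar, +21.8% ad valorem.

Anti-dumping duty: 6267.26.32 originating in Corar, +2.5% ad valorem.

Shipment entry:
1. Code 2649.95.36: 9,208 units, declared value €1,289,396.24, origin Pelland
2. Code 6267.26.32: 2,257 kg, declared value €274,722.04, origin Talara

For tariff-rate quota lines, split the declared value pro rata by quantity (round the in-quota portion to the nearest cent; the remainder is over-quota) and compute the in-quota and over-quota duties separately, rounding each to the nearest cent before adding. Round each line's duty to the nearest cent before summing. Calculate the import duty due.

€154,906.75

Line 1 (2649.95.36, Pelland, 9,208 units, €1,289,396.24):
Code 2649.95.36 is under a tariff-rate quota (threshold 3,681 units). In-quota: 3,681 units at 3%; over-quota: 5,527 units at 15%.
Pro-rata value split: in-quota = €1,289,396.24 × 3,681/9,208 = €515,450.43; over-quota = €1,289,396.24 − €515,450.43 = €773,945.81.
In-quota duty = €515,450.43 × 3% = €15,463.51. Over-quota duty = €773,945.81 × 15% = €116,091.87.
Line duty = €15,463.51 + €116,091.87 = €131,555.38.
Line 2 (6267.26.32, Talara, 2,257 kg, €274,722.04):
Base rate for 6267.26.32 is 12.5%.
Origin Talara qualifies under the Tyrica–Talara agreement and 6267.26.32 is covered: preferential rate 8.5% applies instead.
The additional-duty order on 6267.26.32 targets Corar, not Talara; it does not apply.
Duty = €274,722.04 × 8.5% = €23,351.37.
Total = €131,555.38 + €23,351.37 = €154,906.75.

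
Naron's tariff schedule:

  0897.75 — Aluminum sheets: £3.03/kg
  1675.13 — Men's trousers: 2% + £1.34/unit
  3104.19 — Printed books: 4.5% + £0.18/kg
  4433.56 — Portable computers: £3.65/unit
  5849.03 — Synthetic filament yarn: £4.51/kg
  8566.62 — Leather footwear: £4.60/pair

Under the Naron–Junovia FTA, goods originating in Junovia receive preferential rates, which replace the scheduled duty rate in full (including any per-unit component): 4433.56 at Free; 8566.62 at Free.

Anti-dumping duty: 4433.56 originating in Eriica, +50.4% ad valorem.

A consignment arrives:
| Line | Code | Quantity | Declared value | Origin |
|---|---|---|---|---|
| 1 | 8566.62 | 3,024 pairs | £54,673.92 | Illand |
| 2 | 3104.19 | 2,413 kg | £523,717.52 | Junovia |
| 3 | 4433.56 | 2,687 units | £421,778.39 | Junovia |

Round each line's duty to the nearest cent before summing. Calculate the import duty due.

Line 1 (8566.62, Illand, 3,024 pairs, £54,673.92):
Base rate for 8566.62 is £4.60/pair.
8566.62 has an FTA preferential rate, but origin Illand is not Junovia; base rate stands.
Duty = 3,024 × £4.60 = £13,910.40.
Line 2 (3104.19, Junovia, 2,413 kg, £523,717.52):
Base rate for 3104.19 is 4.5% + £0.18/kg.
Origin Junovia is the FTA partner but 3104.19 is not on the preference list; base rate stands.
Duty = £523,717.52 × 4.5% + 2,413 × £0.18 = £24,001.63.
Line 3 (4433.56, Junovia, 2,687 units, £421,778.39):
Base rate for 4433.56 is £3.65/unit.
Origin Junovia qualifies under the Naron–Junovia agreement and 4433.56 is covered: preferential rate Free applies instead.
The additional-duty order on 4433.56 targets Eriica, not Junovia; it does not apply.
Duty = £421,778.39 × 0% = £0.00.
Total = £13,910.40 + £24,001.63 + £0.00 = £37,912.03.

£37,912.03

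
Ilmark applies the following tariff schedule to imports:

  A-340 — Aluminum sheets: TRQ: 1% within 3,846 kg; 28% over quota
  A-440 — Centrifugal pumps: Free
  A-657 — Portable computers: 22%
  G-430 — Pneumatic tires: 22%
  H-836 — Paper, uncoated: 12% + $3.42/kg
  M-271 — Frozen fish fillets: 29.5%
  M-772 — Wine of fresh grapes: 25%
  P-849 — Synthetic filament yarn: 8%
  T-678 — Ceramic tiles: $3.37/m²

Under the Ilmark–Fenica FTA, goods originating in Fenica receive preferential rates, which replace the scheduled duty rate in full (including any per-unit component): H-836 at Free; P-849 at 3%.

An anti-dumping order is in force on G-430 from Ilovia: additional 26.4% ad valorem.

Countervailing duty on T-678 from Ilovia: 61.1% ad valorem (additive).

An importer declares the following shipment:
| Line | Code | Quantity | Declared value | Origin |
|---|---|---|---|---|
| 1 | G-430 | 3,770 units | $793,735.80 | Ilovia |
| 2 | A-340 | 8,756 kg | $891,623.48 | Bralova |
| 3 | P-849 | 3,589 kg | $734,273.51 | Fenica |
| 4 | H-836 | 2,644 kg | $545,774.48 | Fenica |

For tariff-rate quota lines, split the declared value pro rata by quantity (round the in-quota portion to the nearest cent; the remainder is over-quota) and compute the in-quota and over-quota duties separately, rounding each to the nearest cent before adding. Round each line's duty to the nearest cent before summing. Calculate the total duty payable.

Line 1 (G-430, Ilovia, 3,770 units, $793,735.80):
Base rate for G-430 is 22%.
Additional duty on G-430 from Ilovia: +26.4%. Applied ad valorem rate: 22% + 26.4% = 48.4%.
Duty = $793,735.80 × 48.4% = $384,168.13.
Line 2 (A-340, Bralova, 8,756 kg, $891,623.48):
Code A-340 is under a tariff-rate quota (threshold 3,846 kg). In-quota: 3,846 kg at 1%; over-quota: 4,910 kg at 28%.
Pro-rata value split: in-quota = $891,623.48 × 3,846/8,756 = $391,638.18; over-quota = $891,623.48 − $391,638.18 = $499,985.30.
In-quota duty = $391,638.18 × 1% = $3,916.38. Over-quota duty = $499,985.30 × 28% = $139,995.88.
Line duty = $3,916.38 + $139,995.88 = $143,912.26.
Line 3 (P-849, Fenica, 3,589 kg, $734,273.51):
Base rate for P-849 is 8%.
Origin Fenica qualifies under the Ilmark–Fenica agreement and P-849 is covered: preferential rate 3% applies instead.
Duty = $734,273.51 × 3% = $22,028.21.
Line 4 (H-836, Fenica, 2,644 kg, $545,774.48):
Base rate for H-836 is 12% + $3.42/kg.
Origin Fenica qualifies under the Ilmark–Fenica agreement and H-836 is covered: preferential rate Free applies instead.
Duty = $545,774.48 × 0% = $0.00.
Total = $384,168.13 + $143,912.26 + $22,028.21 + $0.00 = $550,108.60.

$550,108.60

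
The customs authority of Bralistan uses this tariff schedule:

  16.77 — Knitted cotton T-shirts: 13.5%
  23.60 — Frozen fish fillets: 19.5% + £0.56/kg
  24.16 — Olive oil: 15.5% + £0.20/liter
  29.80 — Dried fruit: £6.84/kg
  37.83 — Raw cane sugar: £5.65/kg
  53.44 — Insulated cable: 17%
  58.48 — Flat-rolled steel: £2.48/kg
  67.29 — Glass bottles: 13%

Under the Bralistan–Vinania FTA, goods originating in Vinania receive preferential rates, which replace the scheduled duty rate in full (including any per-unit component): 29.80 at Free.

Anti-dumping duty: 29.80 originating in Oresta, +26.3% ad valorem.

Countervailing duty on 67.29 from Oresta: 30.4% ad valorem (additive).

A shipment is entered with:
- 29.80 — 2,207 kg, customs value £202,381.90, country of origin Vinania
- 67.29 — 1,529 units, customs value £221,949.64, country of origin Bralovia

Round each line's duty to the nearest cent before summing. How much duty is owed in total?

Line 1 (29.80, Vinania, 2,207 kg, £202,381.90):
Base rate for 29.80 is £6.84/kg.
Origin Vinania qualifies under the Bralistan–Vinania agreement and 29.80 is covered: preferential rate Free applies instead.
The additional-duty order on 29.80 targets Oresta, not Vinania; it does not apply.
Duty = £202,381.90 × 0% = £0.00.
Line 2 (67.29, Bralovia, 1,529 units, £221,949.64):
Base rate for 67.29 is 13%.
The additional-duty order on 67.29 targets Oresta, not Bralovia; it does not apply.
Duty = £221,949.64 × 13% = £28,853.45.
Total = £0.00 + £28,853.45 = £28,853.45.

£28,853.45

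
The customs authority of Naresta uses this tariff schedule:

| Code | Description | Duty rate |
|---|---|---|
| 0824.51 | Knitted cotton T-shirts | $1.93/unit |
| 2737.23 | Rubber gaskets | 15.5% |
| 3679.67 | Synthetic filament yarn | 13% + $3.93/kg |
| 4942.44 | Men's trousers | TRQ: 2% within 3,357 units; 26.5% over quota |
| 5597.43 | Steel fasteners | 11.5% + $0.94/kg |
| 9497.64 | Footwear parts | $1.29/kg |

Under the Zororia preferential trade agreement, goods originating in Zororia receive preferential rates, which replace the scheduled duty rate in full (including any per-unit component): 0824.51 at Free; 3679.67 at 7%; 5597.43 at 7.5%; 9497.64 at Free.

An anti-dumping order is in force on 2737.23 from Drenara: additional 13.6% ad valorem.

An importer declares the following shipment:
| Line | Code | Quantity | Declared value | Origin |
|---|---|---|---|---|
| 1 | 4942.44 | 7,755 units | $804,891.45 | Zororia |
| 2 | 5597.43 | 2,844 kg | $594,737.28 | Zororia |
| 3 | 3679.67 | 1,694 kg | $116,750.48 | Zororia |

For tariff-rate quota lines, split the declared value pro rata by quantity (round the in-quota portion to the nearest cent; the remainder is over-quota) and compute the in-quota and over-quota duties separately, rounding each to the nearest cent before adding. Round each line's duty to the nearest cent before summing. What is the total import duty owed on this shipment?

$180,710.42

Line 1 (4942.44, Zororia, 7,755 units, $804,891.45):
Code 4942.44 is under a tariff-rate quota (threshold 3,357 units). In-quota: 3,357 units at 2%; over-quota: 4,398 units at 26.5%.
Pro-rata value split: in-quota = $804,891.45 × 3,357/7,755 = $348,423.03; over-quota = $804,891.45 − $348,423.03 = $456,468.42.
In-quota duty = $348,423.03 × 2% = $6,968.46. Over-quota duty = $456,468.42 × 26.5% = $120,964.13.
Line duty = $6,968.46 + $120,964.13 = $127,932.59.
Line 2 (5597.43, Zororia, 2,844 kg, $594,737.28):
Base rate for 5597.43 is 11.5% + $0.94/kg.
Origin Zororia qualifies under the Naresta–Zororia agreement and 5597.43 is covered: preferential rate 7.5% applies instead.
Duty = $594,737.28 × 7.5% = $44,605.30.
Line 3 (3679.67, Zororia, 1,694 kg, $116,750.48):
Base rate for 3679.67 is 13% + $3.93/kg.
Origin Zororia qualifies under the Naresta–Zororia agreement and 3679.67 is covered: preferential rate 7% applies instead.
Duty = $116,750.48 × 7% = $8,172.53.
Total = $127,932.59 + $44,605.30 + $8,172.53 = $180,710.42.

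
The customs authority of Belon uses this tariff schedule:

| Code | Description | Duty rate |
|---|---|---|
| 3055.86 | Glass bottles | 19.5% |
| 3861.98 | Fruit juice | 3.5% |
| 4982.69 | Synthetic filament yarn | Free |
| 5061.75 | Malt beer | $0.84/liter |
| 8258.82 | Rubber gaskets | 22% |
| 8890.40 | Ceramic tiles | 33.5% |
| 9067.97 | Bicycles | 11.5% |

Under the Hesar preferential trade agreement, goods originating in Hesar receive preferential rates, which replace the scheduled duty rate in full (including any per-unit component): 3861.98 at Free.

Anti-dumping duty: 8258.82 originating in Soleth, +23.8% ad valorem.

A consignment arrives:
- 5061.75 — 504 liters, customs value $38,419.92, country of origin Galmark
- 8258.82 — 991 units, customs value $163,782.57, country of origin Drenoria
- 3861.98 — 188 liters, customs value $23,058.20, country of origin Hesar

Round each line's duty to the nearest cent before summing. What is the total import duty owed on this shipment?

$36,455.53

Line 1 (5061.75, Galmark, 504 liters, $38,419.92):
Base rate for 5061.75 is $0.84/liter.
Duty = 504 × $0.84 = $423.36.
Line 2 (8258.82, Drenoria, 991 units, $163,782.57):
Base rate for 8258.82 is 22%.
The additional-duty order on 8258.82 targets Soleth, not Drenoria; it does not apply.
Duty = $163,782.57 × 22% = $36,032.17.
Line 3 (3861.98, Hesar, 188 liters, $23,058.20):
Base rate for 3861.98 is 3.5%.
Origin Hesar qualifies under the Belon–Hesar agreement and 3861.98 is covered: preferential rate Free applies instead.
Duty = $23,058.20 × 0% = $0.00.
Total = $423.36 + $36,032.17 + $0.00 = $36,455.53.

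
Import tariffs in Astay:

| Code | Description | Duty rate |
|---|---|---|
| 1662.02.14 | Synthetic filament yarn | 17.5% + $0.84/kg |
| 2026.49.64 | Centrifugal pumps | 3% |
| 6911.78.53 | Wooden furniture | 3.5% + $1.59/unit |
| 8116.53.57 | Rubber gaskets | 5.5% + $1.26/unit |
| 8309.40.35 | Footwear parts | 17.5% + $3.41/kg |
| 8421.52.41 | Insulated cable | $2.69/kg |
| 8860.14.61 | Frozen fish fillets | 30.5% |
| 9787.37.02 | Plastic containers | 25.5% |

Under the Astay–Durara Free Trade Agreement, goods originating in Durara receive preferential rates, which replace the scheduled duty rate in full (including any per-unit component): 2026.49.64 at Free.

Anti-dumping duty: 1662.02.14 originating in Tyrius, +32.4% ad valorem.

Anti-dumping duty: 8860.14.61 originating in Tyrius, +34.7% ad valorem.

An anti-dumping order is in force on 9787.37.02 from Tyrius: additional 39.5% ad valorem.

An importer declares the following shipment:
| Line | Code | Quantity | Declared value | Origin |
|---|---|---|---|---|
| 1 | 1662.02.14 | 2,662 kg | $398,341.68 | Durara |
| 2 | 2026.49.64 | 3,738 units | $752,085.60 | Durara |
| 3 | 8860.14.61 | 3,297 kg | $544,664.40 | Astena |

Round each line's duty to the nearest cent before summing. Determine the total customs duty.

Line 1 (1662.02.14, Durara, 2,662 kg, $398,341.68):
Base rate for 1662.02.14 is 17.5% + $0.84/kg.
Origin Durara is the FTA partner but 1662.02.14 is not on the preference list; base rate stands.
The additional-duty order on 1662.02.14 targets Tyrius, not Durara; it does not apply.
Duty = $398,341.68 × 17.5% + 2,662 × $0.84 = $71,945.87.
Line 2 (2026.49.64, Durara, 3,738 units, $752,085.60):
Base rate for 2026.49.64 is 3%.
Origin Durara qualifies under the Astay–Durara agreement and 2026.49.64 is covered: preferential rate Free applies instead.
Duty = $752,085.60 × 0% = $0.00.
Line 3 (8860.14.61, Astena, 3,297 kg, $544,664.40):
Base rate for 8860.14.61 is 30.5%.
The additional-duty order on 8860.14.61 targets Tyrius, not Astena; it does not apply.
Duty = $544,664.40 × 30.5% = $166,122.64.
Total = $71,945.87 + $0.00 + $166,122.64 = $238,068.51.

$238,068.51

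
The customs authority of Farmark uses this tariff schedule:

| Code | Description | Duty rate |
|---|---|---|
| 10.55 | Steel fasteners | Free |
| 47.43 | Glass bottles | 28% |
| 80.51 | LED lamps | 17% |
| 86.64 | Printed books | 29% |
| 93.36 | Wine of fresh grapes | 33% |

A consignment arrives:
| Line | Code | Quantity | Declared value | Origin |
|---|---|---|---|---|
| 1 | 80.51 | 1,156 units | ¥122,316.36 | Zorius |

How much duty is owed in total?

Line 1 (80.51, Zorius, 1,156 units, ¥122,316.36):
Base rate for 80.51 is 17%.
Duty = ¥122,316.36 × 17% = ¥20,793.78.

¥20,793.78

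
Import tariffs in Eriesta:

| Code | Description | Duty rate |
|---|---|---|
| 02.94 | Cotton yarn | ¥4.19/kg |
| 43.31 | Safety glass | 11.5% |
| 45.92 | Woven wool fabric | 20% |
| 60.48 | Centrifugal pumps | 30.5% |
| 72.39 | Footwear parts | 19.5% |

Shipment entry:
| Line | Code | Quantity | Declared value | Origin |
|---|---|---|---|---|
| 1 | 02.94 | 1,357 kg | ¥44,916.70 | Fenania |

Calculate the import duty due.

Line 1 (02.94, Fenania, 1,357 kg, ¥44,916.70):
Base rate for 02.94 is ¥4.19/kg.
Duty = 1,357 × ¥4.19 = ¥5,685.83.

¥5,685.83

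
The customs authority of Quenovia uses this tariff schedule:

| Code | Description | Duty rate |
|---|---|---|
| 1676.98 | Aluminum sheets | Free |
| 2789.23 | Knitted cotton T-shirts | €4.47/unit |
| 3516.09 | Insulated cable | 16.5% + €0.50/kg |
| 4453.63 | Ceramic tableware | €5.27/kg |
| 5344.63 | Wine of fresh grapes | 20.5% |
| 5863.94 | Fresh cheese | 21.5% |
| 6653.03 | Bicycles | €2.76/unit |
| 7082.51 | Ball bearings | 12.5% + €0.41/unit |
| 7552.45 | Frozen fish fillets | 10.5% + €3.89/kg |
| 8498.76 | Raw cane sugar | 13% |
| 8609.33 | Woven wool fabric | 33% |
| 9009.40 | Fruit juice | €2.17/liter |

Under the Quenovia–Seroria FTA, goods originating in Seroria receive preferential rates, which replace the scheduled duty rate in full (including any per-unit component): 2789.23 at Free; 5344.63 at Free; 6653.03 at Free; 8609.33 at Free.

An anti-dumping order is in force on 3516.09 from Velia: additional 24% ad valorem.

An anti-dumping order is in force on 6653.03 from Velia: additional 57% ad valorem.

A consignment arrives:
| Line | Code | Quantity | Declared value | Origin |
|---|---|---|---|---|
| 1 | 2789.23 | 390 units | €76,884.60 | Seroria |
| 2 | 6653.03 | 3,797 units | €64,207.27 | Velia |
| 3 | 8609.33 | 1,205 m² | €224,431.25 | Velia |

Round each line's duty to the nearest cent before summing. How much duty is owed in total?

Line 1 (2789.23, Seroria, 390 units, €76,884.60):
Base rate for 2789.23 is €4.47/unit.
Origin Seroria qualifies under the Quenovia–Seroria agreement and 2789.23 is covered: preferential rate Free applies instead.
Duty = €76,884.60 × 0% = €0.00.
Line 2 (6653.03, Velia, 3,797 units, €64,207.27):
Base rate for 6653.03 is €2.76/unit.
6653.03 has an FTA preferential rate, but origin Velia is not Seroria; base rate stands.
Additional duty on 6653.03 from Velia: +57% ad valorem. Applied ad valorem rate = 57%.
Duty = €64,207.27 × 57% + 3,797 × €2.76 = €47,077.86.
Line 3 (8609.33, Velia, 1,205 m², €224,431.25):
Base rate for 8609.33 is 33%.
8609.33 has an FTA preferential rate, but origin Velia is not Seroria; base rate stands.
Duty = €224,431.25 × 33% = €74,062.31.
Total = €0.00 + €47,077.86 + €74,062.31 = €121,140.17.

€121,140.17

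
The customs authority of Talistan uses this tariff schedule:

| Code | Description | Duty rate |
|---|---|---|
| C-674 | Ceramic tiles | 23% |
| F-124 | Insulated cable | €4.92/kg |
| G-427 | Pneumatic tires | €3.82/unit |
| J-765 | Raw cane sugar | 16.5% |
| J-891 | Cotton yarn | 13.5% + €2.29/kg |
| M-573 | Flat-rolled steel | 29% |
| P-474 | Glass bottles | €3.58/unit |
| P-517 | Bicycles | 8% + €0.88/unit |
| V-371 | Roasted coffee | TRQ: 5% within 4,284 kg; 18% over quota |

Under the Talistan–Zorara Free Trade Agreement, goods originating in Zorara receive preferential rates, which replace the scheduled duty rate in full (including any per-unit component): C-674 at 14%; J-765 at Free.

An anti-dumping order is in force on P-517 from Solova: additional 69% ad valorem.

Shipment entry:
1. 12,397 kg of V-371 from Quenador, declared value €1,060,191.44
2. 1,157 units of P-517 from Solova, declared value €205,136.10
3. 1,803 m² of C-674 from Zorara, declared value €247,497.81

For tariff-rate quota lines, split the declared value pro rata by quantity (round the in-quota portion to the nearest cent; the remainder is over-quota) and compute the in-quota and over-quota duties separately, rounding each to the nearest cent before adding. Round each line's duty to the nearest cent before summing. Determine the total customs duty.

€336,829.31

Line 1 (V-371, Quenador, 12,397 kg, €1,060,191.44):
Code V-371 is under a tariff-rate quota (threshold 4,284 kg). In-quota: 4,284 kg at 5%; over-quota: 8,113 kg at 18%.
Pro-rata value split: in-quota = €1,060,191.44 × 4,284/12,397 = €366,367.68; over-quota = €1,060,191.44 − €366,367.68 = €693,823.76.
In-quota duty = €366,367.68 × 5% = €18,318.38. Over-quota duty = €693,823.76 × 18% = €124,888.28.
Line duty = €18,318.38 + €124,888.28 = €143,206.66.
Line 2 (P-517, Solova, 1,157 units, €205,136.10):
Base rate for P-517 is 8% + €0.88/unit.
Additional duty on P-517 from Solova: +69%. Applied ad valorem rate: 8% + 69% = 77%.
Duty = €205,136.10 × 77% + 1,157 × €0.88 = €158,972.96.
Line 3 (C-674, Zorara, 1,803 m², €247,497.81):
Base rate for C-674 is 23%.
Origin Zorara qualifies under the Talistan–Zorara agreement and C-674 is covered: preferential rate 14% applies instead.
Duty = €247,497.81 × 14% = €34,649.69.
Total = €143,206.66 + €158,972.96 + €34,649.69 = €336,829.31.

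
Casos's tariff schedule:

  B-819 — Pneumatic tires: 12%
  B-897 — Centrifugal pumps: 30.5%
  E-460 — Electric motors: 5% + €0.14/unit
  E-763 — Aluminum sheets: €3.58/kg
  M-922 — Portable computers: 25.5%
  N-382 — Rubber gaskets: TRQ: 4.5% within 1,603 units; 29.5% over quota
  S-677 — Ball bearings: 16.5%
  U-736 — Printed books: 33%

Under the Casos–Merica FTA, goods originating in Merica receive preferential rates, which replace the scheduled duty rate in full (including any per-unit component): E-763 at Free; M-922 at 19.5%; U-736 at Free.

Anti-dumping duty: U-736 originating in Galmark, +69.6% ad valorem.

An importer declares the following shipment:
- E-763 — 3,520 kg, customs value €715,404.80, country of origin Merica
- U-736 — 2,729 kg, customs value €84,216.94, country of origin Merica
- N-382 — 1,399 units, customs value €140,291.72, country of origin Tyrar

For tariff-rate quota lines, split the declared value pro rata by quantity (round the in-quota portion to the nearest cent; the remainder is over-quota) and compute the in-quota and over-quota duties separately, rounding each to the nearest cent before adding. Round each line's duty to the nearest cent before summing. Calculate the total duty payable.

€6,313.13

Line 1 (E-763, Merica, 3,520 kg, €715,404.80):
Base rate for E-763 is €3.58/kg.
Origin Merica qualifies under the Casos–Merica agreement and E-763 is covered: preferential rate Free applies instead.
Duty = €715,404.80 × 0% = €0.00.
Line 2 (U-736, Merica, 2,729 kg, €84,216.94):
Base rate for U-736 is 33%.
Origin Merica qualifies under the Casos–Merica agreement and U-736 is covered: preferential rate Free applies instead.
The additional-duty order on U-736 targets Galmark, not Merica; it does not apply.
Duty = €84,216.94 × 0% = €0.00.
Line 3 (N-382, Tyrar, 1,399 units, €140,291.72):
Code N-382 is under a tariff-rate quota (threshold 1,603 units). Quantity 1,399 units is within the quota, so the in-quota rate 4.5% applies to the full value.
Duty = €140,291.72 × 4.5% = €6,313.13.
Total = €0.00 + €0.00 + €6,313.13 = €6,313.13.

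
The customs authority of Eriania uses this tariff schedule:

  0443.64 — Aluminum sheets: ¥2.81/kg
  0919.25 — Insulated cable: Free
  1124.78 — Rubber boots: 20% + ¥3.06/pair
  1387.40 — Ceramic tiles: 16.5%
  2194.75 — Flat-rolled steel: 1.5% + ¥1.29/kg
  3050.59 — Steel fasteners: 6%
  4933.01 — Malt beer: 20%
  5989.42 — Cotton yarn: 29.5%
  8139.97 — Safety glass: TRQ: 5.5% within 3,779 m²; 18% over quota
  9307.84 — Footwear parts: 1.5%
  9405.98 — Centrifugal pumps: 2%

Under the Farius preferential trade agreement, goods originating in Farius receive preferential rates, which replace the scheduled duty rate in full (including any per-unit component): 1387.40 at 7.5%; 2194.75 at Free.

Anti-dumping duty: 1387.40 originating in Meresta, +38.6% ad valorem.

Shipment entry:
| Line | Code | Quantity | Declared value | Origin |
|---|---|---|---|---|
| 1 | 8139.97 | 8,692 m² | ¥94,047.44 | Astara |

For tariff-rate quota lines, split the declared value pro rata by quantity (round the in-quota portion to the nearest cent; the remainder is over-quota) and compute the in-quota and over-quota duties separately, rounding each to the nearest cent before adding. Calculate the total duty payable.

¥11,817.44

Line 1 (8139.97, Astara, 8,692 m², ¥94,047.44):
Code 8139.97 is under a tariff-rate quota (threshold 3,779 m²). In-quota: 3,779 m² at 5.5%; over-quota: 4,913 m² at 18%.
Pro-rata value split: in-quota = ¥94,047.44 × 3,779/8,692 = ¥40,888.78; over-quota = ¥94,047.44 − ¥40,888.78 = ¥53,158.66.
In-quota duty = ¥40,888.78 × 5.5% = ¥2,248.88. Over-quota duty = ¥53,158.66 × 18% = ¥9,568.56.
Line duty = ¥2,248.88 + ¥9,568.56 = ¥11,817.44.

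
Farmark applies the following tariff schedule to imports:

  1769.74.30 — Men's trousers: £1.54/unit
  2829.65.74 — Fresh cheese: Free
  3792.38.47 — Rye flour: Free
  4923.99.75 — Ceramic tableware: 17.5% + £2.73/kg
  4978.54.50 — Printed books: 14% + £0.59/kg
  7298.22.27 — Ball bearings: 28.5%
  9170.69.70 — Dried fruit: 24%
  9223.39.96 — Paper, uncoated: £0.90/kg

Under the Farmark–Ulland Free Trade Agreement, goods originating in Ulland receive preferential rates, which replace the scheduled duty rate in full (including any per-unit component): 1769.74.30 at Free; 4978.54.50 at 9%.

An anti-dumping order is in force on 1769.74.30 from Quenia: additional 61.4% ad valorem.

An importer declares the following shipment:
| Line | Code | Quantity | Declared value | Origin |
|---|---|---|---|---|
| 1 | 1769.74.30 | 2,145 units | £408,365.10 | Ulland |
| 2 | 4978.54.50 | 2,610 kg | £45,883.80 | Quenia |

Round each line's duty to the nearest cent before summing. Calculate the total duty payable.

£7,963.63

Line 1 (1769.74.30, Ulland, 2,145 units, £408,365.10):
Base rate for 1769.74.30 is £1.54/unit.
Origin Ulland qualifies under the Farmark–Ulland agreement and 1769.74.30 is covered: preferential rate Free applies instead.
The additional-duty order on 1769.74.30 targets Quenia, not Ulland; it does not apply.
Duty = £408,365.10 × 0% = £0.00.
Line 2 (4978.54.50, Quenia, 2,610 kg, £45,883.80):
Base rate for 4978.54.50 is 14% + £0.59/kg.
4978.54.50 has an FTA preferential rate, but origin Quenia is not Ulland; base rate stands.
Duty = £45,883.80 × 14% + 2,610 × £0.59 = £7,963.63.
Total = £0.00 + £7,963.63 = £7,963.63.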